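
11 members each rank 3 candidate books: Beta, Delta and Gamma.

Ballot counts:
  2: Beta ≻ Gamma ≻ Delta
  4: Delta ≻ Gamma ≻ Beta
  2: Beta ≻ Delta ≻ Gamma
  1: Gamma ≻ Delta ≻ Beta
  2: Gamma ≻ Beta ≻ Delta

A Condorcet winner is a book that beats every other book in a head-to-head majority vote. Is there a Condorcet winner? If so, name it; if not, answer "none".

Pairwise majorities:
Beta–Delta: Beta 6–5.
Beta–Gamma: Gamma 7–4.
Delta vs Gamma: Delta wins 6–5.
Each book drops at least one matchup (Beta loses to Gamma; Delta loses to Beta; Gamma loses to Delta); the cycle Beta beats Delta beats Gamma beats Beta rules out a Condorcet winner.

none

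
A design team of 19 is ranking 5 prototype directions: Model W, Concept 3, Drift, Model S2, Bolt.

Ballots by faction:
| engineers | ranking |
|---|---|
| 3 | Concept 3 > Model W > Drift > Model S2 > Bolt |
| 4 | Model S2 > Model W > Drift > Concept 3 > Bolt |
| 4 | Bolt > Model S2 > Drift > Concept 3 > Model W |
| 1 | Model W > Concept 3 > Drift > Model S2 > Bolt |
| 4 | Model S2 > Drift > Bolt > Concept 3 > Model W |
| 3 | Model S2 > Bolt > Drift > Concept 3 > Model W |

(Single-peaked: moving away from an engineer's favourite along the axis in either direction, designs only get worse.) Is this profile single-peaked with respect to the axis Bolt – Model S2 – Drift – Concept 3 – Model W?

no

Axis positions: Bolt=1, Model S2=2, Drift=3, Concept 3=4, Model W=5.
Faction 1 (peak Concept 3 at position 4): ranking walks positions 4-5-3-2-1, expanding outward from the peak — single-peaked.
Faction 2: ranking walks positions 2-5-3-4-1; Model W is ranked above Drift even though Drift lies between Model W and the peak Model S2 on the axis — preferences dip and rise again. Not single-peaked.
Faction 3 (peak Bolt at position 1): ranking walks positions 1-2-3-4-5, expanding outward from the peak — single-peaked.
Faction 4 (peak Model W at position 5): ranking walks positions 5-4-3-2-1, expanding outward from the peak — single-peaked.
Faction 5 (peak Model S2 at position 2): ranking walks positions 2-3-1-4-5, expanding outward from the peak — single-peaked.
Faction 6 (peak Model S2 at position 2): ranking walks positions 2-1-3-4-5, expanding outward from the peak — single-peaked.
Faction 2 violates single-peakedness, so the profile is not single-peaked on this axis.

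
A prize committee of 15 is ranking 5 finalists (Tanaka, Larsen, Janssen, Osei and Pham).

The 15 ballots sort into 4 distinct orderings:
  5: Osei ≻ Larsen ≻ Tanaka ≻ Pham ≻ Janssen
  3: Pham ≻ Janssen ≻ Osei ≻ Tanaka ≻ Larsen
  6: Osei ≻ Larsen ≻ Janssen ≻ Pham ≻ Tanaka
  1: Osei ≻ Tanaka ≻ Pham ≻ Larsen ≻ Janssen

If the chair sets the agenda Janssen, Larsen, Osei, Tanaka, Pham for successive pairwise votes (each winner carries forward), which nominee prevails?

Round 1: Janssen vs Larsen — 3–12, Larsen advances.
Round 2: Larsen vs Osei — 0–15, Osei advances.
Round 3: Osei vs Tanaka — 15–0, Osei advances.
Round 4: Osei vs Pham — 12–3, Osei advances.
The agenda winner is Osei.

Osei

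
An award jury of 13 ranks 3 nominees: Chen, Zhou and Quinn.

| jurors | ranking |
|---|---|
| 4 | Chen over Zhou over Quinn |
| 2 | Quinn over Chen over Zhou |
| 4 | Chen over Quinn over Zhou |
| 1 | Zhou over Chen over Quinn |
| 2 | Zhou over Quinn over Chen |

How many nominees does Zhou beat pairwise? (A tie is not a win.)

1

Zhou against each rival (13 jurors):
Zhou–Chen: Chen 10–3.
Zhou vs Quinn: Zhou, 7–6.
Zhou beats Quinn; loses to Chen — 1 pairwise win.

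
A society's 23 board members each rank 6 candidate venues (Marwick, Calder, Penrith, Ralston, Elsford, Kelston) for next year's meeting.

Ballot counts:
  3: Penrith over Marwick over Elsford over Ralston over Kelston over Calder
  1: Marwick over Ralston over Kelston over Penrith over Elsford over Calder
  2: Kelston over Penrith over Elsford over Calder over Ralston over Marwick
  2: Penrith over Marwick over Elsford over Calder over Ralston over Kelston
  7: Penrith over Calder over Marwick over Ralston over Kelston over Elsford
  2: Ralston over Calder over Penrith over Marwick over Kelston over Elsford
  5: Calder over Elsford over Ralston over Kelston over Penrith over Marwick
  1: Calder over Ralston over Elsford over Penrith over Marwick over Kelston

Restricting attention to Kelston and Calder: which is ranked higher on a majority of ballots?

Calder

Ballots ranking Kelston above Calder: 3 + 1 + 2 = 6.
Ballots ranking Calder above Kelston: 23 − 6 = 17.
Calder wins the head-to-head 17–6.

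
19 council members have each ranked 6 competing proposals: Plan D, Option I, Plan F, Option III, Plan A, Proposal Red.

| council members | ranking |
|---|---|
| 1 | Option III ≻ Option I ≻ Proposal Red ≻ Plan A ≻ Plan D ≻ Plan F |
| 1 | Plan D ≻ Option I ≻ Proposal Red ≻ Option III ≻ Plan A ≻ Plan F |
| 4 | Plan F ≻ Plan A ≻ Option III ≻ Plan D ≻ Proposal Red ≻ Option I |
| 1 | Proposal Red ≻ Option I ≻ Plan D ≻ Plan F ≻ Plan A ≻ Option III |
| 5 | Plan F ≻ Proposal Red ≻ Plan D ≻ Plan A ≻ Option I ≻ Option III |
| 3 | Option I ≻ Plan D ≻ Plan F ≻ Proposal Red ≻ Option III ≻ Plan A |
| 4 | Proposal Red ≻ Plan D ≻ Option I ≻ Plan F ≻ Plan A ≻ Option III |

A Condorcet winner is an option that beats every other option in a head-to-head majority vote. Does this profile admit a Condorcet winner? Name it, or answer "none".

Check each pair by majority over 19 ballots:
Plan D vs Option I: Plan D preferred on 1+4+5+4 = 14 ballots; Plan D wins 14–5.
Plan D vs Plan F: 1+1+1+3+4 = 10 for Plan D, 9 for Plan F — Plan D by 10–9.
Plan D vs Option III: 1+1+5+3+4 = 14 for Plan D, 5 for Option III — Plan D by 14–5.
Plan D vs Plan A: 14 to 5, Plan D.
Plan D vs Proposal Red: 1+4+3 = 8 for Plan D, 11 for Proposal Red — Proposal Red by 11–8.
Option I vs Plan F: Option I is ranked higher on 1+1+1+3+4 = 10 ballots, Plan F on 9. Option I wins 10–9.
Option I vs Option III: 14 to 5, Option I.
Option I vs Plan A: 1+1+1+3+4 = 10 for Option I, 9 for Plan A — Option I by 10–9.
Option I vs Proposal Red: 5 to 14, Proposal Red.
Plan F vs Option III: 4+1+5+3+4 = 17 for Plan F, 2 for Option III — Plan F by 17–2.
Plan F vs Plan A: 4+1+5+3+4 = 17 for Plan F, 2 for Plan A — Plan F by 17–2.
Plan F vs Proposal Red: 4+5+3 = 12 for Plan F, 7 for Proposal Red — Plan F by 12–7.
Option III vs Plan A: Option III is ranked higher on 1+1+3 = 5 ballots, Plan A on 14. Plan A wins 14–5.
Option III vs Proposal Red: 5 to 14, Proposal Red.
Plan A vs Proposal Red: 4 for Plan A, 15 for Proposal Red — Proposal Red by 15–4.
Each option drops at least one matchup (Plan D loses to Proposal Red; Option I loses to Plan D; Plan F loses to Plan D; Option III loses to Plan D; Plan A loses to Plan D; Proposal Red loses to Plan F); the cycle Plan D beats Plan F beats Proposal Red beats Plan D rules out a Condorcet winner.

none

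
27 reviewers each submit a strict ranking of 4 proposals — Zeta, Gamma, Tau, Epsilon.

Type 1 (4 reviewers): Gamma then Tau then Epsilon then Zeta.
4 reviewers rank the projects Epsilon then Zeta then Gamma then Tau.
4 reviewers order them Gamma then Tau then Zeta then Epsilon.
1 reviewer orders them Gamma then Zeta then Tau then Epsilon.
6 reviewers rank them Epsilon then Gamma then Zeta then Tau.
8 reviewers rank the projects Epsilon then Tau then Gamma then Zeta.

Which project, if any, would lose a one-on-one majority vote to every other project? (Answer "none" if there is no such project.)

Zeta

Head-to-head results (27 reviewers):
Zeta vs Gamma: Zeta preferred on 4 ballots; Gamma wins 23–4.
Zeta vs Tau: Zeta preferred on 4+1+6 = 11 ballots; Tau wins 16–11.
Zeta vs Epsilon: 5 to 22, Epsilon.
Gamma–Tau: Gamma 19–8.
Gamma vs Epsilon: Gamma preferred on 4+4+1 = 9 ballots; Epsilon wins 18–9.
Tau vs Epsilon: Epsilon, 18–9.
Zeta is beaten in every head-to-head and is the Condorcet loser.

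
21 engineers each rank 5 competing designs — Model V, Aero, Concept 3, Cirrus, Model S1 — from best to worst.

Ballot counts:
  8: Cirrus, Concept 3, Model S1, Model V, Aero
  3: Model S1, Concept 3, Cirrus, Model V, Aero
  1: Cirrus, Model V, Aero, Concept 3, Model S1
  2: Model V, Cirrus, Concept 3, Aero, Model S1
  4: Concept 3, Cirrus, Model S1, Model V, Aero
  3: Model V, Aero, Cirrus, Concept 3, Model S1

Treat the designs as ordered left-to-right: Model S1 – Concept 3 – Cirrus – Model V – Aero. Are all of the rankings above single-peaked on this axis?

Axis positions: Model S1=1, Concept 3=2, Cirrus=3, Model V=4, Aero=5.
Group 1 (peak Cirrus at position 3): ranking walks positions 3-2-1-4-5, expanding outward from the peak — single-peaked.
Group 2 (peak Model S1 at position 1): ranking walks positions 1-2-3-4-5, expanding outward from the peak — single-peaked.
Group 3 (peak Cirrus at position 3): ranking walks positions 3-4-5-2-1, expanding outward from the peak — single-peaked.
Group 4 (peak Model V at position 4): ranking walks positions 4-3-2-5-1, expanding outward from the peak — single-peaked.
Group 5 (peak Concept 3 at position 2): ranking walks positions 2-3-1-4-5, expanding outward from the peak — single-peaked.
Group 6 (peak Model V at position 4): ranking walks positions 4-5-3-2-1, expanding outward from the peak — single-peaked.
Every ranking is single-peaked on this axis.

yes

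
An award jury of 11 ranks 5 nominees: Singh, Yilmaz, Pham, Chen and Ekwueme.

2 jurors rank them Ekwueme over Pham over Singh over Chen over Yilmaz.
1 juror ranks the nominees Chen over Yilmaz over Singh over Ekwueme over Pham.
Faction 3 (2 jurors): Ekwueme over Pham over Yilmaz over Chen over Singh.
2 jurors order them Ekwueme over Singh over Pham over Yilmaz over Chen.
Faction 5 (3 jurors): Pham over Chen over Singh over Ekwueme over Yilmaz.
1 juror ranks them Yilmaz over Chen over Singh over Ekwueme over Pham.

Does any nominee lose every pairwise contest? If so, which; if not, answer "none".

Yilmaz

Head-to-head results (11 jurors):
Singh vs Yilmaz: Singh, 7–4.
Singh vs Pham: 4 to 7, Pham.
Singh–Chen: Chen 7–4.
Singh vs Ekwueme: Ekwueme, 6–5.
Yilmaz–Pham: Pham 9–2.
Yilmaz vs Chen: Chen wins 6–5.
Yilmaz vs Ekwueme: 1+1 = 2 for Yilmaz, 9 for Ekwueme — Ekwueme by 9–2.
Pham vs Chen: 9 to 2, Pham.
Pham vs Ekwueme: Ekwueme wins 8–3.
Chen vs Ekwueme: 1+3+1 = 5 for Chen, 6 for Ekwueme — Ekwueme by 6–5.
Yilmaz is beaten in every head-to-head and is the Condorcet loser.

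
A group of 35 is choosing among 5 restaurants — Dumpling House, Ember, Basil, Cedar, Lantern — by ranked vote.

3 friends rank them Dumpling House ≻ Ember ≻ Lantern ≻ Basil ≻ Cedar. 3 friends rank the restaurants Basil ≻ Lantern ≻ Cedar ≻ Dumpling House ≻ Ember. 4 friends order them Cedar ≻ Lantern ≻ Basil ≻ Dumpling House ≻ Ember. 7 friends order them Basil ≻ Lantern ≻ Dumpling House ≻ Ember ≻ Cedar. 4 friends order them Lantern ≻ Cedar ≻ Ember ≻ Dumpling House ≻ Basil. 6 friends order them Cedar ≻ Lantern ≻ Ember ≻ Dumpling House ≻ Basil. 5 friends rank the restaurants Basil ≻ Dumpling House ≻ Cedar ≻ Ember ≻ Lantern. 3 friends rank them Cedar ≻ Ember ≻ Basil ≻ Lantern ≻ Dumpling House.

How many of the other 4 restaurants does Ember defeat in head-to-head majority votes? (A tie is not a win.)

0

Ember against each rival (35 friends):
Ember vs Dumpling House: 4+6+3 = 13 for Ember, 22 for Dumpling House — Dumpling House by 22–13.
Ember vs Basil: 3+4+6+3 = 16 for Ember, 19 for Basil — Basil by 19–16.
Ember vs Cedar: Ember is ranked higher on 3+7 = 10 ballots, Cedar on 25. Cedar wins 25–10.
Ember vs Lantern: Lantern wins 24–11.
Ember beats no one; loses to Dumpling House, Basil, Cedar, Lantern — 0 pairwise wins.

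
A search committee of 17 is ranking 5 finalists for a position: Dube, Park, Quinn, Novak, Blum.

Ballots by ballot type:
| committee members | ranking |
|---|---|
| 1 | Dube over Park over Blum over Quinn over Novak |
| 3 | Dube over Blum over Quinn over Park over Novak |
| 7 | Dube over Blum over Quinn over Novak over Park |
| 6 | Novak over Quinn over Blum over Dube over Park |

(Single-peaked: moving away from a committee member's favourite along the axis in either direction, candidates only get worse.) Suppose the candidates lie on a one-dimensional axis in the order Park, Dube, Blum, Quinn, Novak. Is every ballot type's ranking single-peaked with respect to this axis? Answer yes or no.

Axis positions: Park=1, Dube=2, Blum=3, Quinn=4, Novak=5.
Ballot type 1 (peak Dube at position 2): ranking walks positions 2-1-3-4-5, expanding outward from the peak — single-peaked.
Ballot type 2 (peak Dube at position 2): ranking walks positions 2-3-4-1-5, expanding outward from the peak — single-peaked.
Ballot type 3 (peak Dube at position 2): ranking walks positions 2-3-4-5-1, expanding outward from the peak — single-peaked.
Ballot type 4 (peak Novak at position 5): ranking walks positions 5-4-3-2-1, expanding outward from the peak — single-peaked.
Every ranking is single-peaked on this axis.

yes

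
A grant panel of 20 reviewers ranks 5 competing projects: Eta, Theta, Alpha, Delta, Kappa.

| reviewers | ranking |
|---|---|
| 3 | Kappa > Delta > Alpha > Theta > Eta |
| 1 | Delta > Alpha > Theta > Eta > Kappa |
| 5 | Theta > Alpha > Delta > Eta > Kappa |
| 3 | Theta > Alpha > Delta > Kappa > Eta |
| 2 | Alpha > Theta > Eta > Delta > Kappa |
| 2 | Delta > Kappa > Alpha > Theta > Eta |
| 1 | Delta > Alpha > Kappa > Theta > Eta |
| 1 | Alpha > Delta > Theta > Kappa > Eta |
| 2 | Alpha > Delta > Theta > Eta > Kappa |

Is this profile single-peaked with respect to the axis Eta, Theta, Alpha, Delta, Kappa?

yes

Axis positions: Eta=1, Theta=2, Alpha=3, Delta=4, Kappa=5.
Ballot type 1 (peak Kappa at position 5): ranking walks positions 5-4-3-2-1, expanding outward from the peak — single-peaked.
Ballot type 2 (peak Delta at position 4): ranking walks positions 4-3-2-1-5, expanding outward from the peak — single-peaked.
Ballot type 3 (peak Theta at position 2): ranking walks positions 2-3-4-1-5, expanding outward from the peak — single-peaked.
Ballot type 4 (peak Theta at position 2): ranking walks positions 2-3-4-5-1, expanding outward from the peak — single-peaked.
Ballot type 5 (peak Alpha at position 3): ranking walks positions 3-2-1-4-5, expanding outward from the peak — single-peaked.
Ballot type 6 (peak Delta at position 4): ranking walks positions 4-5-3-2-1, expanding outward from the peak — single-peaked.
Ballot type 7 (peak Delta at position 4): ranking walks positions 4-3-5-2-1, expanding outward from the peak — single-peaked.
Ballot type 8 (peak Alpha at position 3): ranking walks positions 3-4-2-5-1, expanding outward from the peak — single-peaked.
Ballot type 9 (peak Alpha at position 3): ranking walks positions 3-4-2-1-5, expanding outward from the peak — single-peaked.
Every ranking is single-peaked on this axis.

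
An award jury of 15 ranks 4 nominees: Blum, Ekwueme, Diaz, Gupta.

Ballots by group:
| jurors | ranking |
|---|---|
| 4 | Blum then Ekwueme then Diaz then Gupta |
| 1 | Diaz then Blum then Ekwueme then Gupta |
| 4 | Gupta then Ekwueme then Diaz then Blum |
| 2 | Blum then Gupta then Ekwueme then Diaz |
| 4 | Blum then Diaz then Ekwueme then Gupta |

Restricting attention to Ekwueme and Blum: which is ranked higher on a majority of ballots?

Blum

Ballots ranking Ekwueme above Blum: 4.
Ballots ranking Blum above Ekwueme: 15 − 4 = 11.
Blum wins the head-to-head 11–4.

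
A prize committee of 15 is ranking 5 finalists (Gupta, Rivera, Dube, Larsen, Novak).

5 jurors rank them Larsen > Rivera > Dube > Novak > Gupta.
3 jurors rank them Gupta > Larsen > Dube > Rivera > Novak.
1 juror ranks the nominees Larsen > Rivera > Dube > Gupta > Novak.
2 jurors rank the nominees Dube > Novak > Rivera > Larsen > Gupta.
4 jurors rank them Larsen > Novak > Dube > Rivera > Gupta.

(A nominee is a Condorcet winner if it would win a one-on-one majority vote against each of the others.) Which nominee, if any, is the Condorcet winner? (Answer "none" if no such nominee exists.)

Larsen

Pairwise majorities:
Gupta vs Rivera: Rivera, 12–3.
Gupta vs Dube: Dube wins 12–3.
Gupta vs Larsen: Larsen wins 12–3.
Gupta vs Novak: Novak wins 11–4.
Rivera–Dube: Dube 9–6.
Rivera vs Larsen: Larsen, 13–2.
Rivera vs Novak: Rivera, 9–6.
Dube vs Larsen: Larsen wins 13–2.
Dube–Novak: Dube 11–4.
Larsen–Novak: Larsen 13–2.
Larsen wins every pairwise contest, so Larsen is the Condorcet winner.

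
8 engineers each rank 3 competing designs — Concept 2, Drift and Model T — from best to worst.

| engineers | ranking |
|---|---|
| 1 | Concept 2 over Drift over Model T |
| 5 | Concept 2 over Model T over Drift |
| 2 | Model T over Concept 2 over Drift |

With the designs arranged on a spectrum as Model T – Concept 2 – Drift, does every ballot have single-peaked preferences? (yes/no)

Axis positions: Model T=1, Concept 2=2, Drift=3.
Ballot type 1 (peak Concept 2 at position 2): ranking walks positions 2-3-1, expanding outward from the peak — single-peaked.
Ballot type 2 (peak Concept 2 at position 2): ranking walks positions 2-1-3, expanding outward from the peak — single-peaked.
Ballot type 3 (peak Model T at position 1): ranking walks positions 1-2-3, expanding outward from the peak — single-peaked.
Every ranking is single-peaked on this axis.

yes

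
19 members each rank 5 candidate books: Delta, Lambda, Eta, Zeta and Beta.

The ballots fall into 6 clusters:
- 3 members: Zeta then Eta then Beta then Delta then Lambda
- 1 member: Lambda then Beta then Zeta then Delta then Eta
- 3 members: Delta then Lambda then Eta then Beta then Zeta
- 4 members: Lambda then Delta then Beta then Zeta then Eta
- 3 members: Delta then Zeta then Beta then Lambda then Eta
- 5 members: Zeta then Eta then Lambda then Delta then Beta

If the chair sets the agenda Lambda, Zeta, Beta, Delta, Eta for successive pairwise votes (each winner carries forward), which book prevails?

Round 1: Lambda vs Zeta — 8–11, Zeta advances.
Round 2: Zeta vs Beta — 11–8, Zeta advances.
Round 3: Zeta vs Delta — 9–10, Delta advances.
Round 4: Delta vs Eta — 11–8, Delta advances.
Delta survives the agenda.

Delta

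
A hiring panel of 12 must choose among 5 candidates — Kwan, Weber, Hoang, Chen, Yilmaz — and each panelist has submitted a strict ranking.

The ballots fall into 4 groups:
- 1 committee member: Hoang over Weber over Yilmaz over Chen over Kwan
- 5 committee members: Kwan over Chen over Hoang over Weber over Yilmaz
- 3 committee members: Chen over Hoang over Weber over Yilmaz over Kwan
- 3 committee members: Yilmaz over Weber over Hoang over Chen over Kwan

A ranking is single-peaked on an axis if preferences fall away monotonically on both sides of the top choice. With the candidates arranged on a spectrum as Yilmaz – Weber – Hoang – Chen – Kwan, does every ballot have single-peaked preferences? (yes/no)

yes

Axis positions: Yilmaz=1, Weber=2, Hoang=3, Chen=4, Kwan=5.
Group 1 (peak Hoang at position 3): ranking walks positions 3-2-1-4-5, expanding outward from the peak — single-peaked.
Group 2 (peak Kwan at position 5): ranking walks positions 5-4-3-2-1, expanding outward from the peak — single-peaked.
Group 3 (peak Chen at position 4): ranking walks positions 4-3-2-1-5, expanding outward from the peak — single-peaked.
Group 4 (peak Yilmaz at position 1): ranking walks positions 1-2-3-4-5, expanding outward from the peak — single-peaked.
Every ranking is single-peaked on this axis.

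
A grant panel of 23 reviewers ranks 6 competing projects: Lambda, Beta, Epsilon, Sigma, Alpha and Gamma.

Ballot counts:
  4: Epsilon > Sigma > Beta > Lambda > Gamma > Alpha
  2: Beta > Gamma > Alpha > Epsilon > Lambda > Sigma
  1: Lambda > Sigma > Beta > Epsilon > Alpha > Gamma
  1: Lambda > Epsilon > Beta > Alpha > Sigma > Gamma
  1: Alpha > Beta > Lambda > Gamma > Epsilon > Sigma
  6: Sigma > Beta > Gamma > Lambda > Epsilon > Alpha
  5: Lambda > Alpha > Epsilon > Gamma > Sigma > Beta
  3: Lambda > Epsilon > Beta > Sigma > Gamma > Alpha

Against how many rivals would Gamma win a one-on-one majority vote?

1

Gamma against each rival (23 reviewers):
Gamma vs Lambda: Gamma preferred on 2+6 = 8 ballots; Lambda wins 15–8.
Gamma vs Beta: 5 to 18, Beta.
Gamma vs Epsilon: Epsilon, 14–9.
Gamma vs Sigma: Sigma wins 15–8.
Gamma vs Alpha: Gamma wins 15–8.
Gamma beats Alpha; loses to Lambda, Beta, Epsilon, Sigma — 1 pairwise win.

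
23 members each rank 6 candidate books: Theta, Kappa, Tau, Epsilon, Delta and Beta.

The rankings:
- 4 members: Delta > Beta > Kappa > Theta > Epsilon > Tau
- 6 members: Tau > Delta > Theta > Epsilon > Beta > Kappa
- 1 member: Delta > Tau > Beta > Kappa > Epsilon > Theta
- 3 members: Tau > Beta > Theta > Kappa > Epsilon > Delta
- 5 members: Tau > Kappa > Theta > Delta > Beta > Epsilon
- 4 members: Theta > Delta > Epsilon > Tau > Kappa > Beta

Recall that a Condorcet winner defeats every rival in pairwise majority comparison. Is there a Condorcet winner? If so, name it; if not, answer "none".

Pairwise majorities:
Theta vs Kappa: Theta, 13–10.
Theta–Tau: Tau 15–8.
Theta vs Epsilon: Theta, 22–1.
Theta vs Delta: Theta wins 12–11.
Theta vs Beta: Theta, 15–8.
Kappa–Tau: Tau 19–4.
Kappa vs Epsilon: Kappa wins 13–10.
Kappa vs Delta: Delta, 15–8.
Kappa vs Beta: Beta wins 14–9.
Tau vs Epsilon: Tau, 15–8.
Tau vs Delta: Tau, 14–9.
Tau vs Beta: Tau wins 19–4.
Epsilon vs Delta: Delta, 20–3.
Epsilon vs Beta: Beta wins 13–10.
Delta–Beta: Delta 20–3.
Tau defeats every rival head-to-head and is the Condorcet winner.

Tau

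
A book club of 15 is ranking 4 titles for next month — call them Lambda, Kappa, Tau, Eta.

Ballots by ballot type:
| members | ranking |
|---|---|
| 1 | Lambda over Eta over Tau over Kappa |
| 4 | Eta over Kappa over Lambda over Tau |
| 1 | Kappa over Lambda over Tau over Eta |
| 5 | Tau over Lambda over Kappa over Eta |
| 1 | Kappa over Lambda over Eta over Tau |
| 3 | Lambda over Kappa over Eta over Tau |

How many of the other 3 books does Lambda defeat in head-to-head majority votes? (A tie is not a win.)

3

Lambda against each rival (15 members):
Lambda vs Kappa: Lambda is ranked higher on 1+5+3 = 9 ballots, Kappa on 6. Lambda wins 9–6.
Lambda vs Tau: Lambda is ranked higher on 1+4+1+1+3 = 10 ballots, Tau on 5. Lambda wins 10–5.
Lambda vs Eta: Lambda wins 11–4.
Lambda beats Kappa, Tau, Eta — 3 pairwise wins.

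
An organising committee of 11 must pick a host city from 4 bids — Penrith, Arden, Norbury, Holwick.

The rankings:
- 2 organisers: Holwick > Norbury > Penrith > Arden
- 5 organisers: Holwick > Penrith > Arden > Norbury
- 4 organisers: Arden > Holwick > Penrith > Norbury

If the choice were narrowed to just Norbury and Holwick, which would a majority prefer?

No ballot ranks Norbury above Holwick: 0.
Ballots ranking Holwick above Norbury: 11 − 0 = 11.
Holwick wins the head-to-head 11–0.

Holwick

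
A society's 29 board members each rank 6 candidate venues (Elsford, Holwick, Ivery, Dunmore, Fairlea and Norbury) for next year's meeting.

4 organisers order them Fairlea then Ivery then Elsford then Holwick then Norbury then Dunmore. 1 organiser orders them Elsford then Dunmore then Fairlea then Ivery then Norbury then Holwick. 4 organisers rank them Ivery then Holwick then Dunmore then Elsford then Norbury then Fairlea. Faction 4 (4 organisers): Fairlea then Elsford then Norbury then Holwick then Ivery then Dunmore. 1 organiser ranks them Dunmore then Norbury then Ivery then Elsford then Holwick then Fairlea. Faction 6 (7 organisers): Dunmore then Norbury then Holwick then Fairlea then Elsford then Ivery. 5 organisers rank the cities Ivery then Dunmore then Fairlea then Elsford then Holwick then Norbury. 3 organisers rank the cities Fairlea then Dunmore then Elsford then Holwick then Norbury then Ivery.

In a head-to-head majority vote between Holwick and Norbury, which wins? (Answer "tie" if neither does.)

Holwick

Ballots ranking Holwick above Norbury: 4 + 4 + 5 + 3 = 16.
Ballots ranking Norbury above Holwick: 29 − 16 = 13.
Holwick wins the head-to-head 16–13.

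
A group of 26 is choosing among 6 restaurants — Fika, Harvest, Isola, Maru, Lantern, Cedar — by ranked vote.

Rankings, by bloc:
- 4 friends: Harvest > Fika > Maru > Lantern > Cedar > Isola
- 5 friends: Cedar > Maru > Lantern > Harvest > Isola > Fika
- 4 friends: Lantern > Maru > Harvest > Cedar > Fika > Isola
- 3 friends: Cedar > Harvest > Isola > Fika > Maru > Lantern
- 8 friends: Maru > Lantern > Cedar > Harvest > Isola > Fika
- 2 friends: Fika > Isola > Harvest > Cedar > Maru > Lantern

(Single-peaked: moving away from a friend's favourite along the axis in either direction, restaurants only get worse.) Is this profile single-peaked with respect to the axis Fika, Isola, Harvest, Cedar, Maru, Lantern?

Axis positions: Fika=1, Isola=2, Harvest=3, Cedar=4, Maru=5, Lantern=6.
Bloc 1: ranking walks positions 3-1-5-6-4-2; Fika is ranked above Isola even though Isola lies between Fika and the peak Harvest on the axis — preferences dip and rise again. Not single-peaked.
Bloc 2 (peak Cedar at position 4): ranking walks positions 4-5-6-3-2-1, expanding outward from the peak — single-peaked.
Bloc 3: ranking walks positions 6-5-3-4-1-2; Harvest is ranked above Cedar even though Cedar lies between Harvest and the peak Lantern on the axis — preferences dip and rise again. Not single-peaked.
Bloc 4 (peak Cedar at position 4): ranking walks positions 4-3-2-1-5-6, expanding outward from the peak — single-peaked.
Bloc 5 (peak Maru at position 5): ranking walks positions 5-6-4-3-2-1, expanding outward from the peak — single-peaked.
Bloc 6 (peak Fika at position 1): ranking walks positions 1-2-3-4-5-6, expanding outward from the peak — single-peaked.
Bloc 1 violates single-peakedness, so the profile is not single-peaked on this axis.

no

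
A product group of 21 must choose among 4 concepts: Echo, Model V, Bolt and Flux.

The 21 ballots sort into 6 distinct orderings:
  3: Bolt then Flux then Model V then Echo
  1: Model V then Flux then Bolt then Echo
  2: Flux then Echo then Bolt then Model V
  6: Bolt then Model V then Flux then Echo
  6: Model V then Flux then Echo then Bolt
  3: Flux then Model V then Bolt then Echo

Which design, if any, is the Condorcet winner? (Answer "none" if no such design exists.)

none

Head-to-head results (21 engineers):
Echo vs Model V: Echo is ranked higher on 2 ballots, Model V on 19. Model V wins 19–2.
Echo vs Bolt: Bolt wins 13–8.
Echo vs Flux: 0 to 21, Flux.
Model V vs Bolt: 10 to 11, Bolt.
Model V vs Flux: Model V preferred on 1+6+6 = 13 ballots; Model V wins 13–8.
Bolt vs Flux: 9 to 12, Flux.
Every design loses at least once (Echo loses to Model V; Model V loses to Bolt; Bolt loses to Flux; Flux loses to Model V). The majority relation contains the cycle Model V > Flux > Bolt > Model V, so there is no Condorcet winner.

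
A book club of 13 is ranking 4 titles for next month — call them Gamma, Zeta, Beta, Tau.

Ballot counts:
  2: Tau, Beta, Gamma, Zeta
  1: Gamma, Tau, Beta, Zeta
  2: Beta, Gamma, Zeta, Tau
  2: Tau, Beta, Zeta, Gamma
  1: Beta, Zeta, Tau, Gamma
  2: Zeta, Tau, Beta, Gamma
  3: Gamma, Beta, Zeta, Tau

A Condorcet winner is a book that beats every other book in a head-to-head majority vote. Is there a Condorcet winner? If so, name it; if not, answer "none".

none

Check each pair by majority over 13 ballots:
Gamma vs Zeta: 8 to 5, Gamma.
Gamma vs Beta: 1+3 = 4 for Gamma, 9 for Beta — Beta by 9–4.
Gamma vs Tau: 1+2+3 = 6 for Gamma, 7 for Tau — Tau by 7–6.
Zeta vs Beta: Zeta is ranked higher on 2 ballots, Beta on 11. Beta wins 11–2.
Zeta vs Tau: 8 to 5, Zeta.
Beta vs Tau: Beta is ranked higher on 2+1+3 = 6 ballots, Tau on 7. Tau wins 7–6.
Every book loses at least once (Gamma loses to Beta; Zeta loses to Gamma; Beta loses to Tau; Tau loses to Zeta). The majority relation contains the cycle Gamma → Zeta → Tau → Gamma, so there is no Condorcet winner.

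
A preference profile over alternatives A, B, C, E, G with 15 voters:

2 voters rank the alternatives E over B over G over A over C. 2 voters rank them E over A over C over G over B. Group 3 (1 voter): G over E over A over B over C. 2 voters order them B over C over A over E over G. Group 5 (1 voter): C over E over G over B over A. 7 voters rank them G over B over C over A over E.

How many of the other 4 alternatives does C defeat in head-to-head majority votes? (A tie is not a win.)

C against each rival (15 voters):
C vs A: C, 10–5.
C–B: B 12–3.
C vs E: 10 to 5, C.
C vs G: G wins 10–5.
C beats A, E; loses to B, G — 2 pairwise wins.

2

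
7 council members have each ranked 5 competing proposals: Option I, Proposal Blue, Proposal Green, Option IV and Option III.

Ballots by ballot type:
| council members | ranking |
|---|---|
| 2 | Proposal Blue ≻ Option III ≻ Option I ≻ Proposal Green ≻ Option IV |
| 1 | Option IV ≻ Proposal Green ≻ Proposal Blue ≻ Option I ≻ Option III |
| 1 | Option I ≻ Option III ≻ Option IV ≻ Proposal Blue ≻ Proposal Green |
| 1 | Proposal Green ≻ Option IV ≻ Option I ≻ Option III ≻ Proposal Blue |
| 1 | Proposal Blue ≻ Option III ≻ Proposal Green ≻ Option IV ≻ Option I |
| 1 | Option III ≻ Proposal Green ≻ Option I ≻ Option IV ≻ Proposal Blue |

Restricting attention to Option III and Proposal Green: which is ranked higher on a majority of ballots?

Option III

Ballots ranking Option III above Proposal Green: 2 + 1 + 1 + 1 = 5.
Ballots ranking Proposal Green above Option III: 7 − 5 = 2.
Option III wins the head-to-head 5–2.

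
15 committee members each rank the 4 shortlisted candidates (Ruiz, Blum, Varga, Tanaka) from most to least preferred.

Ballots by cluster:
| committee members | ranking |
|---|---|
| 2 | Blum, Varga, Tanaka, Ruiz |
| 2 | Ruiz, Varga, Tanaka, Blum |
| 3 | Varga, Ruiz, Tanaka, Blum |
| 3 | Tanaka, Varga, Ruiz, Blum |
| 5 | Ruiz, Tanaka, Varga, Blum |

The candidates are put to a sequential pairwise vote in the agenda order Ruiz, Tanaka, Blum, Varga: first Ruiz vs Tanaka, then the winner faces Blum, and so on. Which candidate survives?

Round 1: Ruiz vs Tanaka — 10–5, Ruiz advances.
Round 2: Ruiz vs Blum — 13–2, Ruiz advances.
Round 3: Ruiz vs Varga — 7–8, Varga advances.
Varga survives the agenda.

Varga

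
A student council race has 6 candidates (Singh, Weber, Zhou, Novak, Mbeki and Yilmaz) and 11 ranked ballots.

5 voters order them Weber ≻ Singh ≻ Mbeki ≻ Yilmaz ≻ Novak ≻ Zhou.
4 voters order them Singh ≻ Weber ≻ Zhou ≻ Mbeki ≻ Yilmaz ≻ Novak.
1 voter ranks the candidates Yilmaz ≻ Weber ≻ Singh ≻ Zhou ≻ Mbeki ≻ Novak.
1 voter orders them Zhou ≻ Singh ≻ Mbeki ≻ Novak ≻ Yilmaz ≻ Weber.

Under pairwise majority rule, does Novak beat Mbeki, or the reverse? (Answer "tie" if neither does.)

No ballot ranks Novak above Mbeki: 0.
Ballots ranking Mbeki above Novak: 11 − 0 = 11.
Mbeki wins the head-to-head 11–0.

Mbeki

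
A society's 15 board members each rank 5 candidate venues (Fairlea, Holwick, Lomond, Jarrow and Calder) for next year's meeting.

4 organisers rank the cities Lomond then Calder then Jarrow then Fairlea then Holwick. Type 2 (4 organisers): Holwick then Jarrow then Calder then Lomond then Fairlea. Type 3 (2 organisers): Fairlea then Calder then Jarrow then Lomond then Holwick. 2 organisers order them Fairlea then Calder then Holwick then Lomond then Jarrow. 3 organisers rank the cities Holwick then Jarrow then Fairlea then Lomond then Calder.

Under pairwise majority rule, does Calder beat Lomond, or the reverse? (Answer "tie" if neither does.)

Calder

Ballots ranking Calder above Lomond: 4 + 2 + 2 = 8.
Ballots ranking Lomond above Calder: 15 − 8 = 7.
Calder wins the head-to-head 8–7.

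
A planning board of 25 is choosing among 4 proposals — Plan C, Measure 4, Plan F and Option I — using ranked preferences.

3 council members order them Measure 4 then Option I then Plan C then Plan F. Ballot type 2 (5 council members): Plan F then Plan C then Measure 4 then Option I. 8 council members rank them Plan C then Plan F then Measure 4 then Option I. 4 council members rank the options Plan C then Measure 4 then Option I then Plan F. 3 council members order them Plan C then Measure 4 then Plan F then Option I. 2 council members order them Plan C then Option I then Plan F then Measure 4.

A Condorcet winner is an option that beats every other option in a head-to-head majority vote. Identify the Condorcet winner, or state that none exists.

Pairwise majorities:
Plan C vs Measure 4: Plan C is ranked higher on 5+8+4+3+2 = 22 ballots, Measure 4 on 3. Plan C wins 22–3.
Plan C vs Plan F: 3+8+4+3+2 = 20 for Plan C, 5 for Plan F — Plan C by 20–5.
Plan C vs Option I: 22 to 3, Plan C.
Measure 4 vs Plan F: 10 to 15, Plan F.
Measure 4–Option I: Measure 4 23–2.
Plan F vs Option I: Plan F wins 16–9.
Plan C beats each of Measure 4, Plan F, Option I — Plan C is the Condorcet winner.

Plan C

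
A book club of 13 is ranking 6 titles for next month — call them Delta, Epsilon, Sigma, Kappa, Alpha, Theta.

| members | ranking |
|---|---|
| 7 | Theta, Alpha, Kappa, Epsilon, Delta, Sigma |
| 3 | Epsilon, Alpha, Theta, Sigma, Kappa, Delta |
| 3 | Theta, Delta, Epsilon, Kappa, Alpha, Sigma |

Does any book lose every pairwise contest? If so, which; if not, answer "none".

Sigma

Head-to-head results (13 members):
Delta vs Epsilon: Delta preferred on 3 ballots; Epsilon wins 10–3.
Delta vs Sigma: Delta preferred on 7+3 = 10 ballots; Delta wins 10–3.
Delta vs Kappa: Delta preferred on 3 ballots; Kappa wins 10–3.
Delta–Alpha: Alpha 10–3.
Delta–Theta: Theta 13–0.
Epsilon vs Sigma: Epsilon is ranked higher on 7+3+3 = 13 ballots, Sigma on 0. Epsilon wins 13–0.
Epsilon vs Kappa: 3+3 = 6 for Epsilon, 7 for Kappa — Kappa by 7–6.
Epsilon vs Alpha: Epsilon preferred on 3+3 = 6 ballots; Alpha wins 7–6.
Epsilon vs Theta: Theta wins 10–3.
Sigma–Kappa: Kappa 10–3.
Sigma–Alpha: Alpha 13–0.
Sigma–Theta: Theta 13–0.
Kappa vs Alpha: Alpha wins 10–3.
Kappa–Theta: Theta 13–0.
Alpha vs Theta: Theta wins 10–3.
Sigma loses to every other book — it is the Condorcet loser.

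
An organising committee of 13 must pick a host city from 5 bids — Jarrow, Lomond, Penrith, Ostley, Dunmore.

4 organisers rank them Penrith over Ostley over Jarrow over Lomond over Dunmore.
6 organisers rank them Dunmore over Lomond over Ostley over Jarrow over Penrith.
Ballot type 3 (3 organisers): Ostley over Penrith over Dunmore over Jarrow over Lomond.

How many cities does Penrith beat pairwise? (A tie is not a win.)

Penrith against each rival (13 organisers):
Penrith vs Jarrow: Penrith wins 7–6.
Penrith–Lomond: Penrith 7–6.
Penrith vs Ostley: Ostley wins 9–4.
Penrith vs Dunmore: Penrith is ranked higher on 4+3 = 7 ballots, Dunmore on 6. Penrith wins 7–6.
Penrith beats Jarrow, Lomond, Dunmore; loses to Ostley — 3 pairwise wins.

3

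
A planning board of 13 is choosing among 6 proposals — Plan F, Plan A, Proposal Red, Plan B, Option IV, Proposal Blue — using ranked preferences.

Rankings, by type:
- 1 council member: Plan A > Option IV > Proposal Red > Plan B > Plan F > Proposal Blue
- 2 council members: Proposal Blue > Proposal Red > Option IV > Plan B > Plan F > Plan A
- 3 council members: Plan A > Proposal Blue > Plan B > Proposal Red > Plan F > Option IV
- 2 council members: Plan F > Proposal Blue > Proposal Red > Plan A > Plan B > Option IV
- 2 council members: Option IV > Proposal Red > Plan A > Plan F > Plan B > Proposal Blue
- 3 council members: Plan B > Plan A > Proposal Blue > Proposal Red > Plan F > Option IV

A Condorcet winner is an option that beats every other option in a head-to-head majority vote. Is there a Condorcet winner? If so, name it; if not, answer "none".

Plan A

Check each pair by majority over 13 ballots:
Plan F–Plan A: Plan A 9–4.
Plan F vs Proposal Red: Proposal Red, 11–2.
Plan F vs Plan B: Plan B wins 9–4.
Plan F–Option IV: Plan F 8–5.
Plan F vs Proposal Blue: Proposal Blue wins 8–5.
Plan A–Proposal Red: Plan A 7–6.
Plan A vs Plan B: Plan A wins 8–5.
Plan A vs Option IV: Plan A, 9–4.
Plan A vs Proposal Blue: Plan A, 9–4.
Proposal Red–Plan B: Proposal Red 7–6.
Proposal Red vs Option IV: Proposal Red wins 10–3.
Proposal Red vs Proposal Blue: Proposal Blue wins 10–3.
Plan B–Option IV: Plan B 8–5.
Plan B–Proposal Blue: Proposal Blue 7–6.
Option IV–Proposal Blue: Proposal Blue 10–3.
Only Plan A has no losses; Plan A is the Condorcet winner.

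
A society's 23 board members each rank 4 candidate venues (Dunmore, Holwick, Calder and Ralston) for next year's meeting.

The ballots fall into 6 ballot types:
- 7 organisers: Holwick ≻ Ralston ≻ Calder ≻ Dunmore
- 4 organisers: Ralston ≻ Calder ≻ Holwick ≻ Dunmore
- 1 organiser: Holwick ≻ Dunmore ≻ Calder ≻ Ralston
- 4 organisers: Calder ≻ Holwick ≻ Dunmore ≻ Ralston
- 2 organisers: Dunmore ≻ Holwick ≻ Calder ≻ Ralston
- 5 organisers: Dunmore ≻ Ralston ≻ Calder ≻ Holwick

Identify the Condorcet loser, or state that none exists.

Head-to-head results (23 organisers):
Dunmore–Holwick: Holwick 16–7.
Dunmore–Calder: Calder 15–8.
Dunmore vs Ralston: 12 to 11, Dunmore.
Holwick vs Calder: 10 to 13, Calder.
Holwick–Ralston: Holwick 14–9.
Calder vs Ralston: 7 to 16, Ralston.
No city is winless: Dunmore beats Ralston; Holwick beats Dunmore; Calder beats Dunmore; Ralston beats Calder. There is no Condorcet loser.

none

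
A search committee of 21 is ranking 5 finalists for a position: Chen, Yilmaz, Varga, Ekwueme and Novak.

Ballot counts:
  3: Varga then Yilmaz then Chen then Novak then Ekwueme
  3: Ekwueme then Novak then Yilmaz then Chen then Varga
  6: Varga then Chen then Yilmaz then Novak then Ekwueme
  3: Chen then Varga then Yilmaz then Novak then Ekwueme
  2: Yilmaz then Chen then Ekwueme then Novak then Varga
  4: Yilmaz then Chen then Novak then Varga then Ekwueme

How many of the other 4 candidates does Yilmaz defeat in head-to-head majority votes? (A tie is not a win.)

Yilmaz against each rival (21 committee members):
Yilmaz vs Chen: Yilmaz wins 12–9.
Yilmaz vs Varga: Yilmaz preferred on 3+2+4 = 9 ballots; Varga wins 12–9.
Yilmaz vs Ekwueme: Yilmaz preferred on 3+6+3+2+4 = 18 ballots; Yilmaz wins 18–3.
Yilmaz vs Novak: Yilmaz wins 18–3.
Yilmaz beats Chen, Ekwueme, Novak; loses to Varga — 3 pairwise wins.

3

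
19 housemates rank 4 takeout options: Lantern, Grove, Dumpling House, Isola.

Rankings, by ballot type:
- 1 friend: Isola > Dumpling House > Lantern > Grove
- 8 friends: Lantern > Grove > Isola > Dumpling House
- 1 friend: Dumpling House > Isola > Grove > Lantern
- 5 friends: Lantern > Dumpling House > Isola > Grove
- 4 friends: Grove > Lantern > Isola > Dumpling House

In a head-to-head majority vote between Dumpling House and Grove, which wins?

Ballots ranking Dumpling House above Grove: 1 + 1 + 5 = 7.
Ballots ranking Grove above Dumpling House: 19 − 7 = 12.
Grove wins the head-to-head 12–7.

Grove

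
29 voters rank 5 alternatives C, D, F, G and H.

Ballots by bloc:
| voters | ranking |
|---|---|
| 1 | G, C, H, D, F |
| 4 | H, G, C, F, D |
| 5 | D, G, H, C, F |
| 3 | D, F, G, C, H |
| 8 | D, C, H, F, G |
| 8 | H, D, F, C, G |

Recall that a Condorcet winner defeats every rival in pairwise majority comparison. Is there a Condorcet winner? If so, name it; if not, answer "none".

D

Head-to-head results (29 voters):
C vs D: D, 24–5.
C vs F: C wins 18–11.
C–G: C 16–13.
C vs H: H wins 17–12.
D vs F: D, 25–4.
D vs G: D, 24–5.
D–H: D 16–13.
F vs G: F wins 19–10.
F vs H: H wins 26–3.
G vs H: H, 20–9.
D beats each of C, F, G, H — D is the Condorcet winner.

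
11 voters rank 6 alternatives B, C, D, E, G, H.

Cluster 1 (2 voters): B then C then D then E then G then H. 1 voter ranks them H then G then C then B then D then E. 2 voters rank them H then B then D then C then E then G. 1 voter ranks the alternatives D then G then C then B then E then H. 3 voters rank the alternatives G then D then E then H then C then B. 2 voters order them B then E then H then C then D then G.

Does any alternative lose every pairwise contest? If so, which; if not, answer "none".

Pairwise majorities:
B vs C: B is ranked higher on 2+2+2 = 6 ballots, C on 5. B wins 6–5.
B–D: B 7–4.
B–E: B 8–3.
B vs G: B, 6–5.
B vs H: 2+1+2 = 5 for B, 6 for H — H by 6–5.
C vs D: C preferred on 2+1+2 = 5 ballots; D wins 6–5.
C–E: C 6–5.
C vs G: 6 to 5, C.
C vs H: H wins 8–3.
D vs E: D wins 9–2.
D vs G: D is ranked higher on 2+2+1+2 = 7 ballots, G on 4. D wins 7–4.
D vs H: D, 6–5.
E vs G: E, 6–5.
E vs H: 2+1+3+2 = 8 for E, 3 for H — E by 8–3.
G vs H: G is ranked higher on 2+1+3 = 6 ballots, H on 5. G wins 6–5.
Each alternative has at least one pairwise win (B beats C; C beats E; D beats C; E beats G; G beats H; H beats B) — no Condorcet loser.

none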